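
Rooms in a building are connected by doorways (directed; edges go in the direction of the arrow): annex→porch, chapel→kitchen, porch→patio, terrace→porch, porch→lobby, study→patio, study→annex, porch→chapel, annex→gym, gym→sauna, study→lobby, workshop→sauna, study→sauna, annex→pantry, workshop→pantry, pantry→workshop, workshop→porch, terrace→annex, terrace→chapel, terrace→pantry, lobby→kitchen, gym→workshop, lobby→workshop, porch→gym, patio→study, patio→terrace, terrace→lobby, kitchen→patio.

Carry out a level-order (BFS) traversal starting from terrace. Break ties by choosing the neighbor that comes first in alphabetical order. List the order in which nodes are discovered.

terrace, annex, chapel, lobby, pantry, porch, gym, kitchen, workshop, patio, sauna, study

Visit terrace; enqueue annex, chapel, lobby, pantry, porch → queue [annex, chapel, lobby, pantry, porch]
Visit annex; enqueue gym → queue [chapel, lobby, pantry, porch, gym]
Visit chapel; enqueue kitchen → queue [lobby, pantry, porch, gym, kitchen]
Visit lobby; enqueue workshop → queue [pantry, porch, gym, kitchen, workshop]
Visit pantry → queue [porch, gym, kitchen, workshop]
Visit porch; enqueue patio → queue [gym, kitchen, workshop, patio]
Visit gym; enqueue sauna → queue [kitchen, workshop, patio, sauna]
Visit kitchen → queue [workshop, patio, sauna]
Visit workshop → queue [patio, sauna]
Visit patio; enqueue study → queue [sauna, study]
Visit sauna → queue [study]
Visit study → queue []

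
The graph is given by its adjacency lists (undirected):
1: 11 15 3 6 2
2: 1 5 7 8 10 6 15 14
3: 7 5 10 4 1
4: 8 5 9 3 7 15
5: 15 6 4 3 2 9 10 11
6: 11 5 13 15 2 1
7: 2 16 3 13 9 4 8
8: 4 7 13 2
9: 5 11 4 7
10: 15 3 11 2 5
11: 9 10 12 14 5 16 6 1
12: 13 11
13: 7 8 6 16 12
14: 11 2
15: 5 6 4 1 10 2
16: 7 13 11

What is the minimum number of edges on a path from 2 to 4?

2

Level 0: 2
Level 1: 1, 5, 6, 7, 8, 10, 14, 15
Level 2: 3, 4, 9, 11, 13, 16
Level 3: 12
4 first appears at level 2.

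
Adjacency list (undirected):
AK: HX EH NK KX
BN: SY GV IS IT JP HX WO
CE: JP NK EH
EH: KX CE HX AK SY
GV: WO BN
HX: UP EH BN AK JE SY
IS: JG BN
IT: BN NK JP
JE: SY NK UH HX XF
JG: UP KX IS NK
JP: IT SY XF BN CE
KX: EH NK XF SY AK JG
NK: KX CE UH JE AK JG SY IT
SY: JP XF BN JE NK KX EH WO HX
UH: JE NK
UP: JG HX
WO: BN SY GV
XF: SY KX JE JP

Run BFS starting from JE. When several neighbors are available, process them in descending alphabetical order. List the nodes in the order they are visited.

Visit JE; enqueue XF, UH, SY, NK, HX → queue [XF, UH, SY, NK, HX]
Visit XF; enqueue KX, JP → queue [UH, SY, NK, HX, KX, JP]
Visit UH → queue [SY, NK, HX, KX, JP]
Visit SY; enqueue WO, EH, BN → queue [NK, HX, KX, JP, WO, EH, BN]
Visit NK; enqueue JG, IT, CE, AK → queue [HX, KX, JP, WO, EH, BN, JG, IT, CE, AK]
Visit HX; enqueue UP → queue [KX, JP, WO, EH, BN, JG, IT, CE, AK, UP]
Visit KX → queue [JP, WO, EH, BN, JG, IT, CE, AK, UP]
Visit JP → queue [WO, EH, BN, JG, IT, CE, AK, UP]
Visit WO; enqueue GV → queue [EH, BN, JG, IT, CE, AK, UP, GV]
Visit EH → queue [BN, JG, IT, CE, AK, UP, GV]
Visit BN; enqueue IS → queue [JG, IT, CE, AK, UP, GV, IS]
Visit JG → queue [IT, CE, AK, UP, GV, IS]
Visit IT → queue [CE, AK, UP, GV, IS]
Visit CE → queue [AK, UP, GV, IS]
Visit AK → queue [UP, GV, IS]
Visit UP → queue [GV, IS]
Visit GV → queue [IS]
Visit IS → queue []

JE -> XF -> UH -> SY -> NK -> HX -> KX -> JP -> WO -> EH -> BN -> JG -> IT -> CE -> AK -> UP -> GV -> IS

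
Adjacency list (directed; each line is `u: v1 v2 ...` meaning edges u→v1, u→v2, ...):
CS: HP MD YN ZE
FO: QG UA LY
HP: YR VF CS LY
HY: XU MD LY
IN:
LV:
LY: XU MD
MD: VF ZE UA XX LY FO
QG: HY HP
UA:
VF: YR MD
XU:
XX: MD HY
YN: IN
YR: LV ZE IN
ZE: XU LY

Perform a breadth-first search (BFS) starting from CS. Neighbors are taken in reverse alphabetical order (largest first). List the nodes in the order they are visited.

Visit CS; enqueue ZE, YN, MD, HP → queue [ZE, YN, MD, HP]
Visit ZE; enqueue XU, LY → queue [YN, MD, HP, XU, LY]
Visit YN; enqueue IN → queue [MD, HP, XU, LY, IN]
Visit MD; enqueue XX, VF, UA, FO → queue [HP, XU, LY, IN, XX, VF, UA, FO]
Visit HP; enqueue YR → queue [XU, LY, IN, XX, VF, UA, FO, YR]
Visit XU → queue [LY, IN, XX, VF, UA, FO, YR]
Visit LY → queue [IN, XX, VF, UA, FO, YR]
Visit IN → queue [XX, VF, UA, FO, YR]
Visit XX; enqueue HY → queue [VF, UA, FO, YR, HY]
Visit VF → queue [UA, FO, YR, HY]
Visit UA → queue [FO, YR, HY]
Visit FO; enqueue QG → queue [YR, HY, QG]
Visit YR; enqueue LV → queue [HY, QG, LV]
Visit HY → queue [QG, LV]
Visit QG → queue [LV]
Visit LV → queue []

CS → ZE → YN → MD → HP → XU → LY → IN → XX → VF → UA → FO → YR → HY → QG → LV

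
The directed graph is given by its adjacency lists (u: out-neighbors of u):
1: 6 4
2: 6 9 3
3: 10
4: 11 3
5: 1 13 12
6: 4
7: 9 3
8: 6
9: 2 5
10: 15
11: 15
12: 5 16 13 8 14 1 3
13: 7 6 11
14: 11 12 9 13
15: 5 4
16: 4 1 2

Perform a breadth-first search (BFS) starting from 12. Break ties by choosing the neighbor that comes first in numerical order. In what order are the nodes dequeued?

12, 1, 3, 5, 8, 13, 14, 16, 4, 6, 10, 7, 11, 9, 2, 15

Visit 12; enqueue 1, 3, 5, 8, 13, 14, 16 → queue [1, 3, 5, 8, 13, 14, 16]
Visit 1; enqueue 4, 6 → queue [3, 5, 8, 13, 14, 16, 4, 6]
Visit 3; enqueue 10 → queue [5, 8, 13, 14, 16, 4, 6, 10]
Visit 5 → queue [8, 13, 14, 16, 4, 6, 10]
Visit 8 → queue [13, 14, 16, 4, 6, 10]
Visit 13; enqueue 7, 11 → queue [14, 16, 4, 6, 10, 7, 11]
Visit 14; enqueue 9 → queue [16, 4, 6, 10, 7, 11, 9]
Visit 16; enqueue 2 → queue [4, 6, 10, 7, 11, 9, 2]
Visit 4 → queue [6, 10, 7, 11, 9, 2]
Visit 6 → queue [10, 7, 11, 9, 2]
Visit 10; enqueue 15 → queue [7, 11, 9, 2, 15]
Visit 7 → queue [11, 9, 2, 15]
Visit 11 → queue [9, 2, 15]
Visit 9 → queue [2, 15]
Visit 2 → queue [15]
Visit 15 → queue []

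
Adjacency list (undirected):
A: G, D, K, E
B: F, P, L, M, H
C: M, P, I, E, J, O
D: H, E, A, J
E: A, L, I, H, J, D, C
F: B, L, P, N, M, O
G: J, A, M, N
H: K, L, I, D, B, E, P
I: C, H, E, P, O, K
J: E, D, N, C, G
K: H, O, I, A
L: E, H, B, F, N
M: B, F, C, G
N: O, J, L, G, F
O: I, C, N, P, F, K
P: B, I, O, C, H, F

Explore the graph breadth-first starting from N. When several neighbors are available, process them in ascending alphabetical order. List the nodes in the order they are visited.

N → F → G → J → L → O → B → M → P → A → C → D → E → H → I → K

Visit N; enqueue F, G, J, L, O → queue [F, G, J, L, O]
Visit F; enqueue B, M, P → queue [G, J, L, O, B, M, P]
Visit G; enqueue A → queue [J, L, O, B, M, P, A]
Visit J; enqueue C, D, E → queue [L, O, B, M, P, A, C, D, E]
Visit L; enqueue H → queue [O, B, M, P, A, C, D, E, H]
Visit O; enqueue I, K → queue [B, M, P, A, C, D, E, H, I, K]
Visit B → queue [M, P, A, C, D, E, H, I, K]
Visit M → queue [P, A, C, D, E, H, I, K]
Visit P → queue [A, C, D, E, H, I, K]
Visit A → queue [C, D, E, H, I, K]
Visit C → queue [D, E, H, I, K]
Visit D → queue [E, H, I, K]
Visit E → queue [H, I, K]
Visit H → queue [I, K]
Visit I → queue [K]
Visit K → queue []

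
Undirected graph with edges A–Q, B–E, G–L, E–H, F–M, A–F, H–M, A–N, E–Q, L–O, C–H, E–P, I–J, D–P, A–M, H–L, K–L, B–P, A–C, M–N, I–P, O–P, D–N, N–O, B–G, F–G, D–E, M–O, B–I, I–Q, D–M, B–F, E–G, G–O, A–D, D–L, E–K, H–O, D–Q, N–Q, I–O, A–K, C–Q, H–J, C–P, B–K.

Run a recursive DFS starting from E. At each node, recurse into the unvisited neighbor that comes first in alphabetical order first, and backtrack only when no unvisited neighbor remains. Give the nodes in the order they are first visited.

Visit E
E → B
B → F
F → A
A → C
C → H
H → J
J → I
I → O
O → G
G → L
L → D
D → M
M → N
N → Q
D → P
L → K

E → B → F → A → C → H → J → I → O → G → L → D → M → N → Q → P → K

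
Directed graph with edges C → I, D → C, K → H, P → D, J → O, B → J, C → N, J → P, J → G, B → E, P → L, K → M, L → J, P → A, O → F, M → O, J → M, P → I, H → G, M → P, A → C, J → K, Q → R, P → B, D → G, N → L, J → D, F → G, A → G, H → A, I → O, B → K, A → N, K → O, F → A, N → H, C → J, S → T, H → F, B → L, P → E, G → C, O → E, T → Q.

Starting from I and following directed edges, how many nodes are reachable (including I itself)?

16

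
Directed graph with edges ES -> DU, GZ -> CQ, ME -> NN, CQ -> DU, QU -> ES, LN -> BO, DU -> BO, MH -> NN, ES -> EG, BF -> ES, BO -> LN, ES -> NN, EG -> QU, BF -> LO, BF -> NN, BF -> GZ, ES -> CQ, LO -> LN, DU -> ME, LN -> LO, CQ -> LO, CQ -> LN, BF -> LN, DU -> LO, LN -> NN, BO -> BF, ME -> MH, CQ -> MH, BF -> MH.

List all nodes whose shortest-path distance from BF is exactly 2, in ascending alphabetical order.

BO, CQ, DU, EG

Level 0: BF
Level 1: ES, GZ, LN, LO, MH, NN
Level 2: BO, CQ, DU, EG
Level 3: ME, QU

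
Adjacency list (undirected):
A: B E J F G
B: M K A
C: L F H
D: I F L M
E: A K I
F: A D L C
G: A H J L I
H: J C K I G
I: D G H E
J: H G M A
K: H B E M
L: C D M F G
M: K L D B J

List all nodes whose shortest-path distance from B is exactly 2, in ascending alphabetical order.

Level 0: B
Level 1: A, K, M
Level 2: D, E, F, G, H, J, L
Level 3: C, I

D, E, F, G, H, J, L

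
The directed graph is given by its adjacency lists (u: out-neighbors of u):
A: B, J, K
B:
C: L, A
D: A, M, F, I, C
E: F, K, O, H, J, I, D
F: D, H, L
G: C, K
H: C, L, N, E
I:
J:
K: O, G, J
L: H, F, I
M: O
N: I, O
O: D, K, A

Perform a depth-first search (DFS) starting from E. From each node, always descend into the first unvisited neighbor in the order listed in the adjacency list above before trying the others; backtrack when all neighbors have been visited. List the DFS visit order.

E -> F -> D -> A -> B -> J -> K -> O -> G -> C -> L -> H -> N -> I -> M

Visit E
E → F
F → D
D → A
A → B
A → J
A → K
K → O
K → G
G → C
C → L
L → H
H → N
N → I
D → M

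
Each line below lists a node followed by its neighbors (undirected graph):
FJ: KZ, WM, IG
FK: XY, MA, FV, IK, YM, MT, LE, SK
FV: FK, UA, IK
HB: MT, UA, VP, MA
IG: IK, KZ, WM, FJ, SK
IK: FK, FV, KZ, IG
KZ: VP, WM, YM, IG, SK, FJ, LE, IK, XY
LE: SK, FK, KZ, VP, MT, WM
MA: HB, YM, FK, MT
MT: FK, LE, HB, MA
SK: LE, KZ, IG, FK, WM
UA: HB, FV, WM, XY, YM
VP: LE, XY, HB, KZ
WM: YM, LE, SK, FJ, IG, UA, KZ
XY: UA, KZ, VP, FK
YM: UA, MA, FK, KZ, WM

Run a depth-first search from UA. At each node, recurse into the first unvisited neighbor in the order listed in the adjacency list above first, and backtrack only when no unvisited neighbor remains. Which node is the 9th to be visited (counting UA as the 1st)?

SK

Visit UA
UA → HB
HB → MT
MT → FK
FK → XY
XY → KZ
KZ → VP
VP → LE
LE → SK
SK → IG
IG → IK
IK → FV
IG → WM
WM → YM
YM → MA
WM → FJ

Visit order: UA, HB, MT, FK, XY, KZ, VP, LE, SK, IG, IK, FV, WM, YM, MA, FJ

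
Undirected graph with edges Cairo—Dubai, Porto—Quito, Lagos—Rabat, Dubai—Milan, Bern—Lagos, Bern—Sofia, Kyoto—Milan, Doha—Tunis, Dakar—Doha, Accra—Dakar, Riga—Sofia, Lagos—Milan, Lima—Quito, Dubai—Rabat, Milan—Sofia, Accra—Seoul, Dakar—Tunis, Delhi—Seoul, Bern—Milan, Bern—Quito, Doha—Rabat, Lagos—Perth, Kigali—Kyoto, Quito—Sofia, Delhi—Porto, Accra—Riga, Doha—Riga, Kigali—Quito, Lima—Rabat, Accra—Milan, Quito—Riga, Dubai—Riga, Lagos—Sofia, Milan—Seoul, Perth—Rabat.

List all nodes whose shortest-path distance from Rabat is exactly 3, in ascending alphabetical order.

Level 0: Rabat
Level 1: Doha, Dubai, Lagos, Lima, Perth
Level 2: Bern, Cairo, Dakar, Milan, Quito, Riga, Sofia, Tunis
Level 3: Accra, Kigali, Kyoto, Porto, Seoul
Level 4: Delhi

Accra, Kigali, Kyoto, Porto, Seoul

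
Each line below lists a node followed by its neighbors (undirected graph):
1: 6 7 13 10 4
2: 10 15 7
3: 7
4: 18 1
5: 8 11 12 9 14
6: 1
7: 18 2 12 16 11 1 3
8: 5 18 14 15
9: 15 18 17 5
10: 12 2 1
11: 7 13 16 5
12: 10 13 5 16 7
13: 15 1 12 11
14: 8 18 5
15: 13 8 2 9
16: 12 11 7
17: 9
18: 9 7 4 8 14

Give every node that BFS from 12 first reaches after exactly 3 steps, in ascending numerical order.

4, 6, 17

Level 0: 12
Level 1: 5, 7, 10, 13, 16
Level 2: 1, 2, 3, 8, 9, 11, 14, 15, 18
Level 3: 4, 6, 17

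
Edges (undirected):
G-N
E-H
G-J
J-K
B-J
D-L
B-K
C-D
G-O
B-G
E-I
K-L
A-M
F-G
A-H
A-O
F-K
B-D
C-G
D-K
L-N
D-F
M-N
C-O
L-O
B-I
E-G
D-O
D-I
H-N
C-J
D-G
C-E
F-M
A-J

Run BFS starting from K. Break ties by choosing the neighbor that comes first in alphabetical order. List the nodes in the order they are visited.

K B D F J L G I C O M A N E H

Visit K; enqueue B, D, F, J, L → queue [B, D, F, J, L]
Visit B; enqueue G, I → queue [D, F, J, L, G, I]
Visit D; enqueue C, O → queue [F, J, L, G, I, C, O]
Visit F; enqueue M → queue [J, L, G, I, C, O, M]
Visit J; enqueue A → queue [L, G, I, C, O, M, A]
Visit L; enqueue N → queue [G, I, C, O, M, A, N]
Visit G; enqueue E → queue [I, C, O, M, A, N, E]
Visit I → queue [C, O, M, A, N, E]
Visit C → queue [O, M, A, N, E]
Visit O → queue [M, A, N, E]
Visit M → queue [A, N, E]
Visit A; enqueue H → queue [N, E, H]
Visit N → queue [E, H]
Visit E → queue [H]
Visit H → queue []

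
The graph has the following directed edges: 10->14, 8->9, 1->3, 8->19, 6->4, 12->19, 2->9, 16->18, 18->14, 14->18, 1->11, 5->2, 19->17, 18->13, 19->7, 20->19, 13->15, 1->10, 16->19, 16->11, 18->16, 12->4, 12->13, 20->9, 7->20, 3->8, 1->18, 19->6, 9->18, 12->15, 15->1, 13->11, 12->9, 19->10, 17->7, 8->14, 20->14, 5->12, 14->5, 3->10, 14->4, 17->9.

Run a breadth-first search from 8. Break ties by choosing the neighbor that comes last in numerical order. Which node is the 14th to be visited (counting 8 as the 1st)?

Visit 8; enqueue 19, 14, 9 → queue [19, 14, 9]
Visit 19; enqueue 17, 10, 7, 6 → queue [14, 9, 17, 10, 7, 6]
Visit 14; enqueue 18, 5, 4 → queue [9, 17, 10, 7, 6, 18, 5, 4]
Visit 9 → queue [17, 10, 7, 6, 18, 5, 4]
Visit 17 → queue [10, 7, 6, 18, 5, 4]
Visit 10 → queue [7, 6, 18, 5, 4]
Visit 7; enqueue 20 → queue [6, 18, 5, 4, 20]
Visit 6 → queue [18, 5, 4, 20]
Visit 18; enqueue 16, 13 → queue [5, 4, 20, 16, 13]
Visit 5; enqueue 12, 2 → queue [4, 20, 16, 13, 12, 2]
Visit 4 → queue [20, 16, 13, 12, 2]
Visit 20 → queue [16, 13, 12, 2]
Visit 16; enqueue 11 → queue [13, 12, 2, 11]
Visit 13; enqueue 15 → queue [12, 2, 11, 15]
Visit 12 → queue [2, 11, 15]
Visit 2 → queue [11, 15]
Visit 11 → queue [15]
Visit 15; enqueue 1 → queue [1]
Visit 1; enqueue 3 → queue [3]
Visit 3 → queue []

Visit order: 8, 19, 14, 9, 17, 10, 7, 6, 18, 5, 4, 20, 16, 13, 12, 2, 11, 15, 1, 3

13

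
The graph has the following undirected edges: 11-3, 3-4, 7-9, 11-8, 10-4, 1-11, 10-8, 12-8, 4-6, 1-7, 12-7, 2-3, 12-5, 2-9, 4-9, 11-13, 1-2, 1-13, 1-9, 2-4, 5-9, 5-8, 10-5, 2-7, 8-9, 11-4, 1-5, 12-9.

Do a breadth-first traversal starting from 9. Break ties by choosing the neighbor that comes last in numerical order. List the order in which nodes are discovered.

9 12 8 7 5 4 2 1 11 10 6 3 13

Visit 9; enqueue 12, 8, 7, 5, 4, 2, 1 → queue [12, 8, 7, 5, 4, 2, 1]
Visit 12 → queue [8, 7, 5, 4, 2, 1]
Visit 8; enqueue 11, 10 → queue [7, 5, 4, 2, 1, 11, 10]
Visit 7 → queue [5, 4, 2, 1, 11, 10]
Visit 5 → queue [4, 2, 1, 11, 10]
Visit 4; enqueue 6, 3 → queue [2, 1, 11, 10, 6, 3]
Visit 2 → queue [1, 11, 10, 6, 3]
Visit 1; enqueue 13 → queue [11, 10, 6, 3, 13]
Visit 11 → queue [10, 6, 3, 13]
Visit 10 → queue [6, 3, 13]
Visit 6 → queue [3, 13]
Visit 3 → queue [13]
Visit 13 → queue []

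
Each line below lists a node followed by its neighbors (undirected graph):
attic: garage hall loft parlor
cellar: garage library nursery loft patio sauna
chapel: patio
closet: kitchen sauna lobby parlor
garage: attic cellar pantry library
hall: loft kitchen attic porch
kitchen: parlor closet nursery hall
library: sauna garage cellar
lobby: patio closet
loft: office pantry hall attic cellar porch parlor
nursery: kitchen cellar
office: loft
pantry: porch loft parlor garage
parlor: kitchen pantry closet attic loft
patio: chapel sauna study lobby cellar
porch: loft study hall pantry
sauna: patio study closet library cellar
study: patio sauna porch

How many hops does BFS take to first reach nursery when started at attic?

3

Level 0: attic
Level 1: garage, hall, loft, parlor
Level 2: cellar, closet, kitchen, library, office, pantry, porch
Level 3: lobby, nursery, patio, sauna, study
Level 4: chapel
nursery first appears at level 3.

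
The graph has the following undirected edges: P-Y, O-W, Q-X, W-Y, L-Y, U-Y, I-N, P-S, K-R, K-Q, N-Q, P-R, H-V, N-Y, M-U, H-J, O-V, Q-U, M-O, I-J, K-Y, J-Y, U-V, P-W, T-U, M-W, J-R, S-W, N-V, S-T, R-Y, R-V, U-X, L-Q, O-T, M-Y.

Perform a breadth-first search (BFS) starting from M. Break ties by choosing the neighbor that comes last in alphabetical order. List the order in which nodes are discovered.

Visit M; enqueue Y, W, U, O → queue [Y, W, U, O]
Visit Y; enqueue R, P, N, L, K, J → queue [W, U, O, R, P, N, L, K, J]
Visit W; enqueue S → queue [U, O, R, P, N, L, K, J, S]
Visit U; enqueue X, V, T, Q → queue [O, R, P, N, L, K, J, S, X, V, T, Q]
Visit O → queue [R, P, N, L, K, J, S, X, V, T, Q]
Visit R → queue [P, N, L, K, J, S, X, V, T, Q]
Visit P → queue [N, L, K, J, S, X, V, T, Q]
Visit N; enqueue I → queue [L, K, J, S, X, V, T, Q, I]
Visit L → queue [K, J, S, X, V, T, Q, I]
Visit K → queue [J, S, X, V, T, Q, I]
Visit J; enqueue H → queue [S, X, V, T, Q, I, H]
Visit S → queue [X, V, T, Q, I, H]
Visit X → queue [V, T, Q, I, H]
Visit V → queue [T, Q, I, H]
Visit T → queue [Q, I, H]
Visit Q → queue [I, H]
Visit I → queue [H]
Visit H → queue []

M -> Y -> W -> U -> O -> R -> P -> N -> L -> K -> J -> S -> X -> V -> T -> Q -> I -> H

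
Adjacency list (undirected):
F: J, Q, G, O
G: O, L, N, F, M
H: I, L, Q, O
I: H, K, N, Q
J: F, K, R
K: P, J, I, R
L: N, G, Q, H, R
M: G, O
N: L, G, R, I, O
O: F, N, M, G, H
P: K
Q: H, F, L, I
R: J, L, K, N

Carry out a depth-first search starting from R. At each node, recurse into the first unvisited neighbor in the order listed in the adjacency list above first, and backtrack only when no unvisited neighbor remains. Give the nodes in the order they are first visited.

Visit R
R → J
J → F
F → Q
Q → H
H → I
I → K
K → P
I → N
N → L
L → G
G → O
O → M

R J F Q H I K P N L G O M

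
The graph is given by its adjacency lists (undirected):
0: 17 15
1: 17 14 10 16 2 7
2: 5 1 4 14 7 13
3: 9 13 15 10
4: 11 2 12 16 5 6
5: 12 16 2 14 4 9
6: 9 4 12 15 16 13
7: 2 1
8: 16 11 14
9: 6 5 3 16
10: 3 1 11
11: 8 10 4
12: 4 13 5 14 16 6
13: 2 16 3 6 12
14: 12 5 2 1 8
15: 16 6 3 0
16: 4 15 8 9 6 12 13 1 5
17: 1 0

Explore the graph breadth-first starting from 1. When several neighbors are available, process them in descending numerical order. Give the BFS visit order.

Visit 1; enqueue 17, 16, 14, 10, 7, 2 → queue [17, 16, 14, 10, 7, 2]
Visit 17; enqueue 0 → queue [16, 14, 10, 7, 2, 0]
Visit 16; enqueue 15, 13, 12, 9, 8, 6, 5, 4 → queue [14, 10, 7, 2, 0, 15, 13, 12, 9, 8, 6, 5, 4]
Visit 14 → queue [10, 7, 2, 0, 15, 13, 12, 9, 8, 6, 5, 4]
Visit 10; enqueue 11, 3 → queue [7, 2, 0, 15, 13, 12, 9, 8, 6, 5, 4, 11, 3]
Visit 7 → queue [2, 0, 15, 13, 12, 9, 8, 6, 5, 4, 11, 3]
Visit 2 → queue [0, 15, 13, 12, 9, 8, 6, 5, 4, 11, 3]
Visit 0 → queue [15, 13, 12, 9, 8, 6, 5, 4, 11, 3]
Visit 15 → queue [13, 12, 9, 8, 6, 5, 4, 11, 3]
Visit 13 → queue [12, 9, 8, 6, 5, 4, 11, 3]
Visit 12 → queue [9, 8, 6, 5, 4, 11, 3]
Visit 9 → queue [8, 6, 5, 4, 11, 3]
Visit 8 → queue [6, 5, 4, 11, 3]
Visit 6 → queue [5, 4, 11, 3]
Visit 5 → queue [4, 11, 3]
Visit 4 → queue [11, 3]
Visit 11 → queue [3]
Visit 3 → queue []

1, 17, 16, 14, 10, 7, 2, 0, 15, 13, 12, 9, 8, 6, 5, 4, 11, 3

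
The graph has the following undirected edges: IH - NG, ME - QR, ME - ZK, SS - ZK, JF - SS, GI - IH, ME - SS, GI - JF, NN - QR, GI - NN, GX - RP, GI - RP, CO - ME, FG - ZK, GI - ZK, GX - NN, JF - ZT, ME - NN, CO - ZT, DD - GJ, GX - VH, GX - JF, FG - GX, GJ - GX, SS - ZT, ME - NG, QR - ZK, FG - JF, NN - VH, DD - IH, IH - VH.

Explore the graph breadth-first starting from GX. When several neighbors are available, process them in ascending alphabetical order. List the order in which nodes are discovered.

Visit GX; enqueue FG, GJ, JF, NN, RP, VH → queue [FG, GJ, JF, NN, RP, VH]
Visit FG; enqueue ZK → queue [GJ, JF, NN, RP, VH, ZK]
Visit GJ; enqueue DD → queue [JF, NN, RP, VH, ZK, DD]
Visit JF; enqueue GI, SS, ZT → queue [NN, RP, VH, ZK, DD, GI, SS, ZT]
Visit NN; enqueue ME, QR → queue [RP, VH, ZK, DD, GI, SS, ZT, ME, QR]
Visit RP → queue [VH, ZK, DD, GI, SS, ZT, ME, QR]
Visit VH; enqueue IH → queue [ZK, DD, GI, SS, ZT, ME, QR, IH]
Visit ZK → queue [DD, GI, SS, ZT, ME, QR, IH]
Visit DD → queue [GI, SS, ZT, ME, QR, IH]
Visit GI → queue [SS, ZT, ME, QR, IH]
Visit SS → queue [ZT, ME, QR, IH]
Visit ZT; enqueue CO → queue [ME, QR, IH, CO]
Visit ME; enqueue NG → queue [QR, IH, CO, NG]
Visit QR → queue [IH, CO, NG]
Visit IH → queue [CO, NG]
Visit CO → queue [NG]
Visit NG → queue []

GX FG GJ JF NN RP VH ZK DD GI SS ZT ME QR IH CO NG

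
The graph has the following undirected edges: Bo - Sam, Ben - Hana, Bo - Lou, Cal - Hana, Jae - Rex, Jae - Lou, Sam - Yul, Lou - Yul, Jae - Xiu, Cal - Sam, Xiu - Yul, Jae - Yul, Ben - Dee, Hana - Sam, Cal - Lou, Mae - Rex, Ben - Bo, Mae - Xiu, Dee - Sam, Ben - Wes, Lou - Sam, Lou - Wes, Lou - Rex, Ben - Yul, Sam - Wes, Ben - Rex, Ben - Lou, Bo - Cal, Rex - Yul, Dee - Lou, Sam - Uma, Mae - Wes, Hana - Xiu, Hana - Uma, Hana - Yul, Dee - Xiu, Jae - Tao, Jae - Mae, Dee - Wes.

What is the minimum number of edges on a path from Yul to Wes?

Level 0: Yul
Level 1: Ben, Hana, Jae, Lou, Rex, Sam, Xiu
Level 2: Bo, Cal, Dee, Mae, Tao, Uma, Wes
Wes first appears at level 2.

2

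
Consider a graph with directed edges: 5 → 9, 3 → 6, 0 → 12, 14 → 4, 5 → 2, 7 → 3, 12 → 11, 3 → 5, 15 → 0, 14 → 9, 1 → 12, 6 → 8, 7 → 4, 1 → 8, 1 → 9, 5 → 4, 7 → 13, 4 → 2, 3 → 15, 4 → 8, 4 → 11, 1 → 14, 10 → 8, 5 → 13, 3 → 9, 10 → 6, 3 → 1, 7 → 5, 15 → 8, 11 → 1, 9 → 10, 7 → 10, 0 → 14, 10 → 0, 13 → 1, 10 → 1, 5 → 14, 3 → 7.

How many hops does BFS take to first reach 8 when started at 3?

Level 0: 3
Level 1: 1, 5, 6, 7, 9, 15
Level 2: 0, 2, 4, 8, 10, 12, 13, 14
Level 3: 11
8 first appears at level 2.

2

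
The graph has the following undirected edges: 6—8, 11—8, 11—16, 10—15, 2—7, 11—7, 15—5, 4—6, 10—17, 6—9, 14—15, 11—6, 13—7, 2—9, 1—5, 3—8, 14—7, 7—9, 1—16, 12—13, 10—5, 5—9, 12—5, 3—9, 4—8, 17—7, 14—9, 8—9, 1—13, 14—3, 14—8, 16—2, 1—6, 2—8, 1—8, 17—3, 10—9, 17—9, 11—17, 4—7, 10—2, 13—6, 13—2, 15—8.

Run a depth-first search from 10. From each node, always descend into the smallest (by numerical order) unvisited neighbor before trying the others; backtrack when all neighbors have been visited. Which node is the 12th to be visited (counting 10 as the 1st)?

16

Visit 10
10 → 2
2 → 7
7 → 4
4 → 6
6 → 1
1 → 5
5 → 9
9 → 3
3 → 8
8 → 11
11 → 16
11 → 17
8 → 14
14 → 15
5 → 12
12 → 13

Visit order: 10, 2, 7, 4, 6, 1, 5, 9, 3, 8, 11, 16, 17, 14, 15, 12, 13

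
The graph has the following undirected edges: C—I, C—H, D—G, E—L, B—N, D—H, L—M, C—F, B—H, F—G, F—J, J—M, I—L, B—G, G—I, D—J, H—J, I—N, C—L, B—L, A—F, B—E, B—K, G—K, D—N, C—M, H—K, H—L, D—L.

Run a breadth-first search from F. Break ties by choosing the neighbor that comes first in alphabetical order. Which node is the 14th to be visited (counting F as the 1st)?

Visit F; enqueue A, C, G, J → queue [A, C, G, J]
Visit A → queue [C, G, J]
Visit C; enqueue H, I, L, M → queue [G, J, H, I, L, M]
Visit G; enqueue B, D, K → queue [J, H, I, L, M, B, D, K]
Visit J → queue [H, I, L, M, B, D, K]
Visit H → queue [I, L, M, B, D, K]
Visit I; enqueue N → queue [L, M, B, D, K, N]
Visit L; enqueue E → queue [M, B, D, K, N, E]
Visit M → queue [B, D, K, N, E]
Visit B → queue [D, K, N, E]
Visit D → queue [K, N, E]
Visit K → queue [N, E]
Visit N → queue [E]
Visit E → queue []

Visit order: F, A, C, G, J, H, I, L, M, B, D, K, N, E

E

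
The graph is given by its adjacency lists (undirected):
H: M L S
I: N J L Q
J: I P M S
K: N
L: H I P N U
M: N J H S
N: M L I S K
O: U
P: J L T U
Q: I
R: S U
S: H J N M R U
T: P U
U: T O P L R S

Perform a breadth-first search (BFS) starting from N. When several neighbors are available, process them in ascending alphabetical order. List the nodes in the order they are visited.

Visit N; enqueue I, K, L, M, S → queue [I, K, L, M, S]
Visit I; enqueue J, Q → queue [K, L, M, S, J, Q]
Visit K → queue [L, M, S, J, Q]
Visit L; enqueue H, P, U → queue [M, S, J, Q, H, P, U]
Visit M → queue [S, J, Q, H, P, U]
Visit S; enqueue R → queue [J, Q, H, P, U, R]
Visit J → queue [Q, H, P, U, R]
Visit Q → queue [H, P, U, R]
Visit H → queue [P, U, R]
Visit P; enqueue T → queue [U, R, T]
Visit U; enqueue O → queue [R, T, O]
Visit R → queue [T, O]
Visit T → queue [O]
Visit O → queue []

N → I → K → L → M → S → J → Q → H → P → U → R → T → O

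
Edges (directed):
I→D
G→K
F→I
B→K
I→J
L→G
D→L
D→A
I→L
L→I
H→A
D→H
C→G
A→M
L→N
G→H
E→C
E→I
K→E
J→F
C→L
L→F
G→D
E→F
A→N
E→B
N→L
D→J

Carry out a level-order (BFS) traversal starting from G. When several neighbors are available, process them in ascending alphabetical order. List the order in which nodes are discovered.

G D H K A J L E M N F I B C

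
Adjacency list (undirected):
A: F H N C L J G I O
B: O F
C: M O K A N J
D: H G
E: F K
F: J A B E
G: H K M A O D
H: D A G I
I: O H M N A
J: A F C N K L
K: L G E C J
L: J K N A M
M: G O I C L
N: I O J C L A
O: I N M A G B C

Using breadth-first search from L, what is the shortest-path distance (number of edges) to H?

Level 0: L
Level 1: A, J, K, M, N
Level 2: C, E, F, G, H, I, O
Level 3: B, D
H first appears at level 2.

2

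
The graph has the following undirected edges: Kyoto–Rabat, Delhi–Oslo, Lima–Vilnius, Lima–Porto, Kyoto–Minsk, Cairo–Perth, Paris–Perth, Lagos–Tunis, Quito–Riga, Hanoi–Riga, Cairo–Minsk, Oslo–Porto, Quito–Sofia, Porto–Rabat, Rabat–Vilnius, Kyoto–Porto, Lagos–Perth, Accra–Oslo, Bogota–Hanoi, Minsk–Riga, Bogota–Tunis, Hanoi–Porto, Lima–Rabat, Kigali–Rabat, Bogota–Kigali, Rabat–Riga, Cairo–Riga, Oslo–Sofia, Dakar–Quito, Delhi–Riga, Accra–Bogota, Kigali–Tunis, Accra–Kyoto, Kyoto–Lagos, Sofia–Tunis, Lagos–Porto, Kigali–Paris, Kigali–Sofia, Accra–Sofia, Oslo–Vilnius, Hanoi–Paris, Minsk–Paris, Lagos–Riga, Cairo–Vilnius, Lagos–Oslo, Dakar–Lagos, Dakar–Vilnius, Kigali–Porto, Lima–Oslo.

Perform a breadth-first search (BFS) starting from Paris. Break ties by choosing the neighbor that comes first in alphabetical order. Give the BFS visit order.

Paris → Hanoi → Kigali → Minsk → Perth → Bogota → Porto → Riga → Rabat → Sofia → Tunis → Cairo → Kyoto → Lagos → Accra → Lima → Oslo → Delhi → Quito → Vilnius → Dakar

Visit Paris; enqueue Hanoi, Kigali, Minsk, Perth → queue [Hanoi, Kigali, Minsk, Perth]
Visit Hanoi; enqueue Bogota, Porto, Riga → queue [Kigali, Minsk, Perth, Bogota, Porto, Riga]
Visit Kigali; enqueue Rabat, Sofia, Tunis → queue [Minsk, Perth, Bogota, Porto, Riga, Rabat, Sofia, Tunis]
Visit Minsk; enqueue Cairo, Kyoto → queue [Perth, Bogota, Porto, Riga, Rabat, Sofia, Tunis, Cairo, Kyoto]
Visit Perth; enqueue Lagos → queue [Bogota, Porto, Riga, Rabat, Sofia, Tunis, Cairo, Kyoto, Lagos]
Visit Bogota; enqueue Accra → queue [Porto, Riga, Rabat, Sofia, Tunis, Cairo, Kyoto, Lagos, Accra]
Visit Porto; enqueue Lima, Oslo → queue [Riga, Rabat, Sofia, Tunis, Cairo, Kyoto, Lagos, Accra, Lima, Oslo]
Visit Riga; enqueue Delhi, Quito → queue [Rabat, Sofia, Tunis, Cairo, Kyoto, Lagos, Accra, Lima, Oslo, Delhi, Quito]
Visit Rabat; enqueue Vilnius → queue [Sofia, Tunis, Cairo, Kyoto, Lagos, Accra, Lima, Oslo, Delhi, Quito, Vilnius]
Visit Sofia → queue [Tunis, Cairo, Kyoto, Lagos, Accra, Lima, Oslo, Delhi, Quito, Vilnius]
Visit Tunis → queue [Cairo, Kyoto, Lagos, Accra, Lima, Oslo, Delhi, Quito, Vilnius]
Visit Cairo → queue [Kyoto, Lagos, Accra, Lima, Oslo, Delhi, Quito, Vilnius]
Visit Kyoto → queue [Lagos, Accra, Lima, Oslo, Delhi, Quito, Vilnius]
Visit Lagos; enqueue Dakar → queue [Accra, Lima, Oslo, Delhi, Quito, Vilnius, Dakar]
Visit Accra → queue [Lima, Oslo, Delhi, Quito, Vilnius, Dakar]
Visit Lima → queue [Oslo, Delhi, Quito, Vilnius, Dakar]
Visit Oslo → queue [Delhi, Quito, Vilnius, Dakar]
Visit Delhi → queue [Quito, Vilnius, Dakar]
Visit Quito → queue [Vilnius, Dakar]
Visit Vilnius → queue [Dakar]
Visit Dakar → queue []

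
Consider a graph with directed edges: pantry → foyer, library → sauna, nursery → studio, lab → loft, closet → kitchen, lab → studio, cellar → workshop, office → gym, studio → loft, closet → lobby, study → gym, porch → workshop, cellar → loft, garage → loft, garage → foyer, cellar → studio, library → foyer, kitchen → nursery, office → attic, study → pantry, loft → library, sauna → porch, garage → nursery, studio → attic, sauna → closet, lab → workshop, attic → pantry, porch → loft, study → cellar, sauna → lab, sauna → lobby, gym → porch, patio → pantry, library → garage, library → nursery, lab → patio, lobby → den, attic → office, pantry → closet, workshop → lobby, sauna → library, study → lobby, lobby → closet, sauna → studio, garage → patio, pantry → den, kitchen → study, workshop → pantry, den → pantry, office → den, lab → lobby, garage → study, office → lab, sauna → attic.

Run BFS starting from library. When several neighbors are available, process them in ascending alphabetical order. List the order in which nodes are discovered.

library, foyer, garage, nursery, sauna, loft, patio, study, studio, attic, closet, lab, lobby, porch, pantry, cellar, gym, office, kitchen, workshop, den

Visit library; enqueue foyer, garage, nursery, sauna → queue [foyer, garage, nursery, sauna]
Visit foyer → queue [garage, nursery, sauna]
Visit garage; enqueue loft, patio, study → queue [nursery, sauna, loft, patio, study]
Visit nursery; enqueue studio → queue [sauna, loft, patio, study, studio]
Visit sauna; enqueue attic, closet, lab, lobby, porch → queue [loft, patio, study, studio, attic, closet, lab, lobby, porch]
Visit loft → queue [patio, study, studio, attic, closet, lab, lobby, porch]
Visit patio; enqueue pantry → queue [study, studio, attic, closet, lab, lobby, porch, pantry]
Visit study; enqueue cellar, gym → queue [studio, attic, closet, lab, lobby, porch, pantry, cellar, gym]
Visit studio → queue [attic, closet, lab, lobby, porch, pantry, cellar, gym]
Visit attic; enqueue office → queue [closet, lab, lobby, porch, pantry, cellar, gym, office]
Visit closet; enqueue kitchen → queue [lab, lobby, porch, pantry, cellar, gym, office, kitchen]
Visit lab; enqueue workshop → queue [lobby, porch, pantry, cellar, gym, office, kitchen, workshop]
Visit lobby; enqueue den → queue [porch, pantry, cellar, gym, office, kitchen, workshop, den]
Visit porch → queue [pantry, cellar, gym, office, kitchen, workshop, den]
Visit pantry → queue [cellar, gym, office, kitchen, workshop, den]
Visit cellar → queue [gym, office, kitchen, workshop, den]
Visit gym → queue [office, kitchen, workshop, den]
Visit office → queue [kitchen, workshop, den]
Visit kitchen → queue [workshop, den]
Visit workshop → queue [den]
Visit den → queue []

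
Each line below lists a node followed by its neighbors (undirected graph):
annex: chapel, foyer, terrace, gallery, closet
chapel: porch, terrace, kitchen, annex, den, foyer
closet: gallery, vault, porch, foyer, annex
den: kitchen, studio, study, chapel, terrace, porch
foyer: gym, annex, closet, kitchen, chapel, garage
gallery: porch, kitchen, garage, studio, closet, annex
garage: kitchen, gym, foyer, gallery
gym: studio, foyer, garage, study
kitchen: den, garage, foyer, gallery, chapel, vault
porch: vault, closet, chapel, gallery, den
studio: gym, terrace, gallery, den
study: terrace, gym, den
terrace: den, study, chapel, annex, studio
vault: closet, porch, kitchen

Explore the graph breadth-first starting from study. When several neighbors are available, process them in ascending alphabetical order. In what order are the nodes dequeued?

Visit study; enqueue den, gym, terrace → queue [den, gym, terrace]
Visit den; enqueue chapel, kitchen, porch, studio → queue [gym, terrace, chapel, kitchen, porch, studio]
Visit gym; enqueue foyer, garage → queue [terrace, chapel, kitchen, porch, studio, foyer, garage]
Visit terrace; enqueue annex → queue [chapel, kitchen, porch, studio, foyer, garage, annex]
Visit chapel → queue [kitchen, porch, studio, foyer, garage, annex]
Visit kitchen; enqueue gallery, vault → queue [porch, studio, foyer, garage, annex, gallery, vault]
Visit porch; enqueue closet → queue [studio, foyer, garage, annex, gallery, vault, closet]
Visit studio → queue [foyer, garage, annex, gallery, vault, closet]
Visit foyer → queue [garage, annex, gallery, vault, closet]
Visit garage → queue [annex, gallery, vault, closet]
Visit annex → queue [gallery, vault, closet]
Visit gallery → queue [vault, closet]
Visit vault → queue [closet]
Visit closet → queue []

study, den, gym, terrace, chapel, kitchen, porch, studio, foyer, garage, annex, gallery, vault, closet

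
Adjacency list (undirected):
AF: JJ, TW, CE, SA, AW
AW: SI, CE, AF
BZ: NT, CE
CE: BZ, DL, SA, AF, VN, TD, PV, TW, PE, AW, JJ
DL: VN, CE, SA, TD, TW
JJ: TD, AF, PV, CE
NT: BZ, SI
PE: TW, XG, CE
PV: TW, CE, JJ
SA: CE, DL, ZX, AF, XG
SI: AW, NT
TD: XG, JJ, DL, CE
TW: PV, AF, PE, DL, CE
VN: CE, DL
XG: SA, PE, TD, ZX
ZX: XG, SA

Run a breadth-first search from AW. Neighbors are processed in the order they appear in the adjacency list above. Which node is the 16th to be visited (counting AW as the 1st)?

Visit AW; enqueue SI, CE, AF → queue [SI, CE, AF]
Visit SI; enqueue NT → queue [CE, AF, NT]
Visit CE; enqueue BZ, DL, SA, VN, TD, PV, TW, PE, JJ → queue [AF, NT, BZ, DL, SA, VN, TD, PV, TW, PE, JJ]
Visit AF → queue [NT, BZ, DL, SA, VN, TD, PV, TW, PE, JJ]
Visit NT → queue [BZ, DL, SA, VN, TD, PV, TW, PE, JJ]
Visit BZ → queue [DL, SA, VN, TD, PV, TW, PE, JJ]
Visit DL → queue [SA, VN, TD, PV, TW, PE, JJ]
Visit SA; enqueue ZX, XG → queue [VN, TD, PV, TW, PE, JJ, ZX, XG]
Visit VN → queue [TD, PV, TW, PE, JJ, ZX, XG]
Visit TD → queue [PV, TW, PE, JJ, ZX, XG]
Visit PV → queue [TW, PE, JJ, ZX, XG]
Visit TW → queue [PE, JJ, ZX, XG]
Visit PE → queue [JJ, ZX, XG]
Visit JJ → queue [ZX, XG]
Visit ZX → queue [XG]
Visit XG → queue []

Visit order: AW, SI, CE, AF, NT, BZ, DL, SA, VN, TD, PV, TW, PE, JJ, ZX, XG

XG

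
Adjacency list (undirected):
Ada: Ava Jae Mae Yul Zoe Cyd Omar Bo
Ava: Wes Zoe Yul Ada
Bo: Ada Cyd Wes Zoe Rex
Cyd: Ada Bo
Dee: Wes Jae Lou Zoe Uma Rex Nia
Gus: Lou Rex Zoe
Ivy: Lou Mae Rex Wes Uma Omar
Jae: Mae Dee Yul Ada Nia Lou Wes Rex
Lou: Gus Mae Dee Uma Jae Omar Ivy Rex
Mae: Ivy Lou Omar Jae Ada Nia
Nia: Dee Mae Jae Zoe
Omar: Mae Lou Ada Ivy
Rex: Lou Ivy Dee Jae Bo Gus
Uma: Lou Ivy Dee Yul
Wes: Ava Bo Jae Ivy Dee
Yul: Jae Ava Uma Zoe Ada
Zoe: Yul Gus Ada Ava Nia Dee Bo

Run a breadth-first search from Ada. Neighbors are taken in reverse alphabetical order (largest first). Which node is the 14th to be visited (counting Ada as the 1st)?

Visit Ada; enqueue Zoe, Yul, Omar, Mae, Jae, Cyd, Bo, Ava → queue [Zoe, Yul, Omar, Mae, Jae, Cyd, Bo, Ava]
Visit Zoe; enqueue Nia, Gus, Dee → queue [Yul, Omar, Mae, Jae, Cyd, Bo, Ava, Nia, Gus, Dee]
Visit Yul; enqueue Uma → queue [Omar, Mae, Jae, Cyd, Bo, Ava, Nia, Gus, Dee, Uma]
Visit Omar; enqueue Lou, Ivy → queue [Mae, Jae, Cyd, Bo, Ava, Nia, Gus, Dee, Uma, Lou, Ivy]
Visit Mae → queue [Jae, Cyd, Bo, Ava, Nia, Gus, Dee, Uma, Lou, Ivy]
Visit Jae; enqueue Wes, Rex → queue [Cyd, Bo, Ava, Nia, Gus, Dee, Uma, Lou, Ivy, Wes, Rex]
Visit Cyd → queue [Bo, Ava, Nia, Gus, Dee, Uma, Lou, Ivy, Wes, Rex]
Visit Bo → queue [Ava, Nia, Gus, Dee, Uma, Lou, Ivy, Wes, Rex]
Visit Ava → queue [Nia, Gus, Dee, Uma, Lou, Ivy, Wes, Rex]
Visit Nia → queue [Gus, Dee, Uma, Lou, Ivy, Wes, Rex]
Visit Gus → queue [Dee, Uma, Lou, Ivy, Wes, Rex]
Visit Dee → queue [Uma, Lou, Ivy, Wes, Rex]
Visit Uma → queue [Lou, Ivy, Wes, Rex]
Visit Lou → queue [Ivy, Wes, Rex]
Visit Ivy → queue [Wes, Rex]
Visit Wes → queue [Rex]
Visit Rex → queue []

Visit order: Ada, Zoe, Yul, Omar, Mae, Jae, Cyd, Bo, Ava, Nia, Gus, Dee, Uma, Lou, Ivy, Wes, Rex

Lou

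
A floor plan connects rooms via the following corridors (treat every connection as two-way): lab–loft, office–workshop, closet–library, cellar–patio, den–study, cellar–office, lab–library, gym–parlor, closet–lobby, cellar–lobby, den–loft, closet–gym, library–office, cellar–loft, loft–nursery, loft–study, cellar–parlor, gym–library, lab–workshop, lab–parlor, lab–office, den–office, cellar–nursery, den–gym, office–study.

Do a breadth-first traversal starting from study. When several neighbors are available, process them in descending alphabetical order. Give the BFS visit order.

Visit study; enqueue office, loft, den → queue [office, loft, den]
Visit office; enqueue workshop, library, lab, cellar → queue [loft, den, workshop, library, lab, cellar]
Visit loft; enqueue nursery → queue [den, workshop, library, lab, cellar, nursery]
Visit den; enqueue gym → queue [workshop, library, lab, cellar, nursery, gym]
Visit workshop → queue [library, lab, cellar, nursery, gym]
Visit library; enqueue closet → queue [lab, cellar, nursery, gym, closet]
Visit lab; enqueue parlor → queue [cellar, nursery, gym, closet, parlor]
Visit cellar; enqueue patio, lobby → queue [nursery, gym, closet, parlor, patio, lobby]
Visit nursery → queue [gym, closet, parlor, patio, lobby]
Visit gym → queue [closet, parlor, patio, lobby]
Visit closet → queue [parlor, patio, lobby]
Visit parlor → queue [patio, lobby]
Visit patio → queue [lobby]
Visit lobby → queue []

study, office, loft, den, workshop, library, lab, cellar, nursery, gym, closet, parlor, patio, lobby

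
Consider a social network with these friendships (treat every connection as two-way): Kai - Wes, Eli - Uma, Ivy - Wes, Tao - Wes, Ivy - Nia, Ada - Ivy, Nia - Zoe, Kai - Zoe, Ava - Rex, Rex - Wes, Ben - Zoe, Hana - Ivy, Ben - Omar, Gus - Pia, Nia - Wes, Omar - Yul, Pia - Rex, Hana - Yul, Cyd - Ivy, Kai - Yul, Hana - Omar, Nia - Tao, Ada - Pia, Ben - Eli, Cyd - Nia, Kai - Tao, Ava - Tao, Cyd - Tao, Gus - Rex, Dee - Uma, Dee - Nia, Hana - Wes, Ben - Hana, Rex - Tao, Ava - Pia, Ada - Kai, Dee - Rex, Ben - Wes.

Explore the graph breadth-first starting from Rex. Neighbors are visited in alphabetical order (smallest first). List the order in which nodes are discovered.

Rex -> Ava -> Dee -> Gus -> Pia -> Tao -> Wes -> Nia -> Uma -> Ada -> Cyd -> Kai -> Ben -> Hana -> Ivy -> Zoe -> Eli -> Yul -> Omar

Visit Rex; enqueue Ava, Dee, Gus, Pia, Tao, Wes → queue [Ava, Dee, Gus, Pia, Tao, Wes]
Visit Ava → queue [Dee, Gus, Pia, Tao, Wes]
Visit Dee; enqueue Nia, Uma → queue [Gus, Pia, Tao, Wes, Nia, Uma]
Visit Gus → queue [Pia, Tao, Wes, Nia, Uma]
Visit Pia; enqueue Ada → queue [Tao, Wes, Nia, Uma, Ada]
Visit Tao; enqueue Cyd, Kai → queue [Wes, Nia, Uma, Ada, Cyd, Kai]
Visit Wes; enqueue Ben, Hana, Ivy → queue [Nia, Uma, Ada, Cyd, Kai, Ben, Hana, Ivy]
Visit Nia; enqueue Zoe → queue [Uma, Ada, Cyd, Kai, Ben, Hana, Ivy, Zoe]
Visit Uma; enqueue Eli → queue [Ada, Cyd, Kai, Ben, Hana, Ivy, Zoe, Eli]
Visit Ada → queue [Cyd, Kai, Ben, Hana, Ivy, Zoe, Eli]
Visit Cyd → queue [Kai, Ben, Hana, Ivy, Zoe, Eli]
Visit Kai; enqueue Yul → queue [Ben, Hana, Ivy, Zoe, Eli, Yul]
Visit Ben; enqueue Omar → queue [Hana, Ivy, Zoe, Eli, Yul, Omar]
Visit Hana → queue [Ivy, Zoe, Eli, Yul, Omar]
Visit Ivy → queue [Zoe, Eli, Yul, Omar]
Visit Zoe → queue [Eli, Yul, Omar]
Visit Eli → queue [Yul, Omar]
Visit Yul → queue [Omar]
Visit Omar → queue []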